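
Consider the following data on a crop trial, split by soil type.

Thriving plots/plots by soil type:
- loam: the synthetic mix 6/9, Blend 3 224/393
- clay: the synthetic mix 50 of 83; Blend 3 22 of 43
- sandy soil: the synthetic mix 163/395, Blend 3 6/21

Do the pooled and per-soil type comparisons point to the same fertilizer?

Loam: the synthetic mix 6/9 = 66.7%, Blend 3 224/393 = 57.0% → the synthetic mix
Clay: the synthetic mix 50/83 = 60.2%, Blend 3 22/43 = 51.2% → the synthetic mix
Sandy soil: the synthetic mix 163/395 = 41.3%, Blend 3 6/21 = 28.6% → the synthetic mix
Overall: the synthetic mix 219/487 = 45.0%, Blend 3 252/457 = 55.1% → Blend 3
The synthetic mix wins each soil group but Blend 3 wins overall — the comparison reverses. The synthetic mix's plots skew toward sandy soil, which has a lower base rate.

No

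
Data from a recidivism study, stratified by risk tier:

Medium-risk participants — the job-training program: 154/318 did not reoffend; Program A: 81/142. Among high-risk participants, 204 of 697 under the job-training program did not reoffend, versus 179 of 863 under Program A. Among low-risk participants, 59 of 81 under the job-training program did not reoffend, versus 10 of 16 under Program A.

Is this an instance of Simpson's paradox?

Medium-risk: the job-training program 154/318 = 48.4%, Program A 81/142 = 57.0% → Program A
High-risk: the job-training program 204/697 = 29.3%, Program A 179/863 = 20.7% → the job-training program
Low-risk: the job-training program 59/81 = 72.8%, Program A 10/16 = 62.5% → the job-training program
Overall: the job-training program 417/1096 = 38.0%, Program A 270/1021 = 26.4% → the job-training program
Neither sweeps: the job-training program wins 2 of 3 groups, Program A wins 1. The job-training program wins overall but not every group — no Simpson reversal.

No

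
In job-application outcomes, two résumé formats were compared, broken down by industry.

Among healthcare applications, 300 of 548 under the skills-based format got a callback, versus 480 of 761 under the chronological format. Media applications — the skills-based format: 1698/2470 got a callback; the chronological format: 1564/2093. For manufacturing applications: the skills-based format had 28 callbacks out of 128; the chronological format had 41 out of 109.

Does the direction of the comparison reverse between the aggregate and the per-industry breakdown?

Healthcare: the skills-based format 300/548 = 54.7%, the chronological format 480/761 = 63.1% → the chronological format
Media: the skills-based format 1698/2470 = 68.7%, the chronological format 1564/2093 = 74.7% → the chronological format
Manufacturing: the skills-based format 28/128 = 21.9%, the chronological format 41/109 = 37.6% → the chronological format
Overall: the skills-based format 2026/3146 = 64.4%, the chronological format 2085/2963 = 70.4% → the chronological format
The chronological format wins overall and in every industry group — no reversal.

No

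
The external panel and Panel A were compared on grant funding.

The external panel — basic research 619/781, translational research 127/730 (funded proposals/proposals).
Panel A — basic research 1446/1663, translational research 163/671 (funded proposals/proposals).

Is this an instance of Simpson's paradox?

No

Basic research: the external panel 619/781 = 79.3%, Panel A 1446/1663 = 87.0% → Panel A
Translational research: the external panel 127/730 = 17.4%, Panel A 163/671 = 24.3% → Panel A
Overall: the external panel 746/1511 = 49.4%, Panel A 1609/2334 = 68.9% → Panel A
Panel A wins overall and in every proposal group — no reversal.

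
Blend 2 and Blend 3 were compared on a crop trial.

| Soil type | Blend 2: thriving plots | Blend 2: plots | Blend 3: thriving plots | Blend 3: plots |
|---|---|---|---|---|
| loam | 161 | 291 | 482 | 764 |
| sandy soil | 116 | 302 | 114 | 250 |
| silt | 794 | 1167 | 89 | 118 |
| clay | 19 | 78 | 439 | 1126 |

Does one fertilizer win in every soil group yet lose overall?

Yes

Loam: Blend 2 161/291 = 55.3%, Blend 3 482/764 = 63.1% → Blend 3
Sandy soil: Blend 2 116/302 = 38.4%, Blend 3 114/250 = 45.6% → Blend 3
Silt: Blend 2 794/1167 = 68.0%, Blend 3 89/118 = 75.4% → Blend 3
Clay: Blend 2 19/78 = 24.4%, Blend 3 439/1126 = 39.0% → Blend 3
Overall: Blend 2 1090/1838 = 59.3%, Blend 3 1124/2258 = 49.8% → Blend 2
Blend 3 wins each soil group but Blend 2 wins overall — the comparison reverses. Blend 3's plots skew toward clay, which has a lower base rate.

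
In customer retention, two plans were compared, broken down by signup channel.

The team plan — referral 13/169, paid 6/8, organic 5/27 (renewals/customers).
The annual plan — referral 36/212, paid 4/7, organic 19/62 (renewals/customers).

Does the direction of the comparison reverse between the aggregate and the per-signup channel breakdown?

Referral: the team plan 13/169 = 7.7%, the annual plan 36/212 = 17.0% → the annual plan
Paid: the team plan 6/8 = 75.0%, the annual plan 4/7 = 57.1% → the team plan
Organic: the team plan 5/27 = 18.5%, the annual plan 19/62 = 30.6% → the annual plan
Overall: the team plan 24/204 = 11.8%, the annual plan 59/281 = 21.0% → the annual plan
Neither sweeps: the team plan wins 1 of 3 groups, the annual plan wins 2. The annual plan wins overall but not every group — no Simpson reversal.

No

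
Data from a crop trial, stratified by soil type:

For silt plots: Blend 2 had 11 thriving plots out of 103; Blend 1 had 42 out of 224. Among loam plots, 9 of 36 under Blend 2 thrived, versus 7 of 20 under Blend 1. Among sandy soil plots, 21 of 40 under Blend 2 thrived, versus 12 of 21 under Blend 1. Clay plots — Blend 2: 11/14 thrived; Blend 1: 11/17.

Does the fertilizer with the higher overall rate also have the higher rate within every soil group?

No

Silt: Blend 2 11/103 = 10.7%, Blend 1 42/224 = 18.8% → Blend 1
Loam: Blend 2 9/36 = 25.0%, Blend 1 7/20 = 35.0% → Blend 1
Sandy soil: Blend 2 21/40 = 52.5%, Blend 1 12/21 = 57.1% → Blend 1
Clay: Blend 2 11/14 = 78.6%, Blend 1 11/17 = 64.7% → Blend 2
Overall: Blend 2 52/193 = 26.9%, Blend 1 72/282 = 25.5% → Blend 2
Neither sweeps: Blend 2 wins 1 of 4 groups, Blend 1 wins 3. Blend 2 wins overall but not every group — no Simpson reversal.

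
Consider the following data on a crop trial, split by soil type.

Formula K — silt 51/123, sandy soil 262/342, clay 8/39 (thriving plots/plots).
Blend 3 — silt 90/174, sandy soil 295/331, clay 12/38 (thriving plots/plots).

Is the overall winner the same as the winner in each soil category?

Yes

Silt: Formula K 51/123 = 41.5%, Blend 3 90/174 = 51.7% → Blend 3
Sandy soil: Formula K 262/342 = 76.6%, Blend 3 295/331 = 89.1% → Blend 3
Clay: Formula K 8/39 = 20.5%, Blend 3 12/38 = 31.6% → Blend 3
Overall: Formula K 321/504 = 63.7%, Blend 3 397/543 = 73.1% → Blend 3
Blend 3 wins overall and in every soil group — no reversal.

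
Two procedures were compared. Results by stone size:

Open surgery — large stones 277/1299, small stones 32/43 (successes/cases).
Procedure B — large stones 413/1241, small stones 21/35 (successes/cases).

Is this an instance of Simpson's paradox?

Large stones: open surgery 277/1299 = 21.3%, Procedure B 413/1241 = 33.3% → Procedure B
Small stones: open surgery 32/43 = 74.4%, Procedure B 21/35 = 60.0% → open surgery
Overall: open surgery 309/1342 = 23.0%, Procedure B 434/1276 = 34.0% → Procedure B
Neither sweeps: open surgery wins 1 of 2 groups, Procedure B wins 1. Procedure B wins overall but not every group — no Simpson reversal.

No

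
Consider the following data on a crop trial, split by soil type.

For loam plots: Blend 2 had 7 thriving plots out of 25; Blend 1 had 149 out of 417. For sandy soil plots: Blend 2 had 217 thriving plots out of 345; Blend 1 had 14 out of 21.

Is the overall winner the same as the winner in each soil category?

Loam: Blend 2 7/25 = 28.0%, Blend 1 149/417 = 35.7% → Blend 1
Sandy soil: Blend 2 217/345 = 62.9%, Blend 1 14/21 = 66.7% → Blend 1
Overall: Blend 2 224/370 = 60.5%, Blend 1 163/438 = 37.2% → Blend 2
Blend 1 wins each soil group but Blend 2 wins overall — the comparison reverses. Blend 1's plots skew toward loam, which has a lower base rate.

No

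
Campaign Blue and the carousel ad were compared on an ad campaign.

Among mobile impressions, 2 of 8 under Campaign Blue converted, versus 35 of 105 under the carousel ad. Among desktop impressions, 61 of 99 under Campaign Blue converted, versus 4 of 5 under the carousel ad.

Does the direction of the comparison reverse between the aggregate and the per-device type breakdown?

Yes

Mobile: Campaign Blue 2/8 = 25.0%, the carousel ad 35/105 = 33.3% → the carousel ad
Desktop: Campaign Blue 61/99 = 61.6%, the carousel ad 4/5 = 80.0% → the carousel ad
Overall: Campaign Blue 63/107 = 58.9%, the carousel ad 39/110 = 35.5% → Campaign Blue
The carousel ad wins each device group but Campaign Blue wins overall — the comparison reverses. The carousel ad's impressions skew toward mobile, which has a lower base rate.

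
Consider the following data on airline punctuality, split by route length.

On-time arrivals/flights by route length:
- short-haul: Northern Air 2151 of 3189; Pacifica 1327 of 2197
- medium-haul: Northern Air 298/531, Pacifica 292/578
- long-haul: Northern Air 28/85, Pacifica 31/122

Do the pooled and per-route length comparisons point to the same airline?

Yes

Short-haul: Northern Air 2151/3189 = 67.5%, Pacifica 1327/2197 = 60.4% → Northern Air
Medium-haul: Northern Air 298/531 = 56.1%, Pacifica 292/578 = 50.5% → Northern Air
Long-haul: Northern Air 28/85 = 32.9%, Pacifica 31/122 = 25.4% → Northern Air
Overall: Northern Air 2477/3805 = 65.1%, Pacifica 1650/2897 = 57.0% → Northern Air
Northern Air wins overall and in every route group — no reversal.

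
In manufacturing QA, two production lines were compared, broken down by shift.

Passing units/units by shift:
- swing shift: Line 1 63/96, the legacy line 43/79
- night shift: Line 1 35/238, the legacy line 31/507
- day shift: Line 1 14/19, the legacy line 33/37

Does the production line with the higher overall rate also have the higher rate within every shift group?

Swing shift: Line 1 63/96 = 65.6%, the legacy line 43/79 = 54.4% → Line 1
Night shift: Line 1 35/238 = 14.7%, the legacy line 31/507 = 6.1% → Line 1
Day shift: Line 1 14/19 = 73.7%, the legacy line 33/37 = 89.2% → the legacy line
Overall: Line 1 112/353 = 31.7%, the legacy line 107/623 = 17.2% → Line 1
Neither sweeps: Line 1 wins 2 of 3 groups, the legacy line wins 1. Line 1 wins overall but not every group — no Simpson reversal.

No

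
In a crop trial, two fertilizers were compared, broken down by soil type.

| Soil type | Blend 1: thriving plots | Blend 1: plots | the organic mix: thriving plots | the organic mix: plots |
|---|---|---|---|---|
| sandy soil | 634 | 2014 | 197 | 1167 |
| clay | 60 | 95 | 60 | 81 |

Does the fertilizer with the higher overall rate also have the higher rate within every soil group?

No

Sandy soil: Blend 1 634/2014 = 31.5%, the organic mix 197/1167 = 16.9% → Blend 1
Clay: Blend 1 60/95 = 63.2%, the organic mix 60/81 = 74.1% → the organic mix
Overall: Blend 1 694/2109 = 32.9%, the organic mix 257/1248 = 20.6% → Blend 1
Neither sweeps: Blend 1 wins 1 of 2 groups, the organic mix wins 1. Blend 1 wins overall but not every group — no Simpson reversal.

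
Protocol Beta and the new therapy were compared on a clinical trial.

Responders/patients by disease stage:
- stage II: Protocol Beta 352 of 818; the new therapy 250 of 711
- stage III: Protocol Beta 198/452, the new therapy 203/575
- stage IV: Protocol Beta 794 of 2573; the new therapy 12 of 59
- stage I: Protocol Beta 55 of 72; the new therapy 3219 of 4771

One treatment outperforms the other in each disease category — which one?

Stage II: Protocol Beta 352/818 = 43.0%, the new therapy 250/711 = 35.2% → Protocol Beta
Stage III: Protocol Beta 198/452 = 43.8%, the new therapy 203/575 = 35.3% → Protocol Beta
Stage IV: Protocol Beta 794/2573 = 30.9%, the new therapy 12/59 = 20.3% → Protocol Beta
Stage I: Protocol Beta 55/72 = 76.4%, the new therapy 3219/4771 = 67.5% → Protocol Beta
Protocol Beta has the higher rate in all 4 groups.

Protocol Beta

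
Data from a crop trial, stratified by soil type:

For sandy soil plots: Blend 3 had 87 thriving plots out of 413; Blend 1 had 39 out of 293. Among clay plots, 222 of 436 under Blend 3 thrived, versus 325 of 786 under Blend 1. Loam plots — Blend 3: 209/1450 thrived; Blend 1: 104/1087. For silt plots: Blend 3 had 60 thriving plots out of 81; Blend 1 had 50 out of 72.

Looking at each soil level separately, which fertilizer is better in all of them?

Blend 3

Sandy soil: Blend 3 87/413 = 21.1%, Blend 1 39/293 = 13.3% → Blend 3
Clay: Blend 3 222/436 = 50.9%, Blend 1 325/786 = 41.3% → Blend 3
Loam: Blend 3 209/1450 = 14.4%, Blend 1 104/1087 = 9.6% → Blend 3
Silt: Blend 3 60/81 = 74.1%, Blend 1 50/72 = 69.4% → Blend 3
Blend 3 has the higher rate in all 4 groups.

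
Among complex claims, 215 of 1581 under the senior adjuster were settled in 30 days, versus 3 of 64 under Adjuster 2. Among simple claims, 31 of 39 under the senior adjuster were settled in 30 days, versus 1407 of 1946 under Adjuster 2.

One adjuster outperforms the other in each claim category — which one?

Complex: the senior adjuster 215/1581 = 13.6%, Adjuster 2 3/64 = 4.7% → the senior adjuster
Simple: the senior adjuster 31/39 = 79.5%, Adjuster 2 1407/1946 = 72.3% → the senior adjuster
The senior adjuster has the higher rate in both groups.

the senior adjuster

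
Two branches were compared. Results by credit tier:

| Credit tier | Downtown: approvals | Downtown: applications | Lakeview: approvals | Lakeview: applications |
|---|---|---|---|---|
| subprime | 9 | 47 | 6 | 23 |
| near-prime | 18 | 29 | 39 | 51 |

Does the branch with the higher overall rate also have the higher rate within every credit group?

Subprime: Downtown 9/47 = 19.1%, Lakeview 6/23 = 26.1% → Lakeview
Near-prime: Downtown 18/29 = 62.1%, Lakeview 39/51 = 76.5% → Lakeview
Overall: Downtown 27/76 = 35.5%, Lakeview 45/74 = 60.8% → Lakeview
Lakeview wins overall and in every credit group — no reversal.

Yes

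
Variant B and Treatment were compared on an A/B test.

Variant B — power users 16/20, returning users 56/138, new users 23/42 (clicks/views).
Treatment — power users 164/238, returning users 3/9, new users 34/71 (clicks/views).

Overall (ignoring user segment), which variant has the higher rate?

Power users: Variant B 16/20 = 80.0%, Treatment 164/238 = 68.9% → Variant B
Returning users: Variant B 56/138 = 40.6%, Treatment 3/9 = 33.3% → Variant B
New users: Variant B 23/42 = 54.8%, Treatment 34/71 = 47.9% → Variant B
Overall: Variant B 95/200 = 47.5%, Treatment 201/318 = 63.2% → Treatment
(Variant B wins every user group but Treatment wins overall — Variant B's views skew toward the low-rate returning users group.)

Treatment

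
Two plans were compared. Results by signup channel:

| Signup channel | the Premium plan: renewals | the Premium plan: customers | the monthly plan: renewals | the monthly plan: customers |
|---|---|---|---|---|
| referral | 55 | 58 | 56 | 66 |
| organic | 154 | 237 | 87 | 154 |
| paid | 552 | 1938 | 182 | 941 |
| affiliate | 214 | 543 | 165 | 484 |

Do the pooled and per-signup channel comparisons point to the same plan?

Yes

Referral: the Premium plan 55/58 = 94.8%, the monthly plan 56/66 = 84.8% → the Premium plan
Organic: the Premium plan 154/237 = 65.0%, the monthly plan 87/154 = 56.5% → the Premium plan
Paid: the Premium plan 552/1938 = 28.5%, the monthly plan 182/941 = 19.3% → the Premium plan
Affiliate: the Premium plan 214/543 = 39.4%, the monthly plan 165/484 = 34.1% → the Premium plan
Overall: the Premium plan 975/2776 = 35.1%, the monthly plan 490/1645 = 29.8% → the Premium plan
The Premium plan wins overall and in every signup group — no reversal.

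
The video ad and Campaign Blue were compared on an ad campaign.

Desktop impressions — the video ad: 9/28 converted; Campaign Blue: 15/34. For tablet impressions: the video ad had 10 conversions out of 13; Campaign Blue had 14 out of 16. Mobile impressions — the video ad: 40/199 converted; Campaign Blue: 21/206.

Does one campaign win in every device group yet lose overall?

Desktop: the video ad 9/28 = 32.1%, Campaign Blue 15/34 = 44.1% → Campaign Blue
Tablet: the video ad 10/13 = 76.9%, Campaign Blue 14/16 = 87.5% → Campaign Blue
Mobile: the video ad 40/199 = 20.1%, Campaign Blue 21/206 = 10.2% → the video ad
Overall: the video ad 59/240 = 24.6%, Campaign Blue 50/256 = 19.5% → the video ad
Neither sweeps: the video ad wins 1 of 3 groups, Campaign Blue wins 2. The video ad wins overall but not every group — no Simpson reversal.

No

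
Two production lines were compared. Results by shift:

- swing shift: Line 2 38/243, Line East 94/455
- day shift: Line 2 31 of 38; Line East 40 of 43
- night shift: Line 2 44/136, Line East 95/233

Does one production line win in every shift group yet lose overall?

No

Swing shift: Line 2 38/243 = 15.6%, Line East 94/455 = 20.7% → Line East
Day shift: Line 2 31/38 = 81.6%, Line East 40/43 = 93.0% → Line East
Night shift: Line 2 44/136 = 32.4%, Line East 95/233 = 40.8% → Line East
Overall: Line 2 113/417 = 27.1%, Line East 229/731 = 31.3% → Line East
Line East wins overall and in every shift group — no reversal.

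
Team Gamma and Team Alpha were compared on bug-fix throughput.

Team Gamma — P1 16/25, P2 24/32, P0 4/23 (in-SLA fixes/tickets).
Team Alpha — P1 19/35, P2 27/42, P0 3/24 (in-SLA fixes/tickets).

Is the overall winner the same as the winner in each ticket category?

Yes

P1: Team Gamma 16/25 = 64.0%, Team Alpha 19/35 = 54.3% → Team Gamma
P2: Team Gamma 24/32 = 75.0%, Team Alpha 27/42 = 64.3% → Team Gamma
P0: Team Gamma 4/23 = 17.4%, Team Alpha 3/24 = 12.5% → Team Gamma
Overall: Team Gamma 44/80 = 55.0%, Team Alpha 49/101 = 48.5% → Team Gamma
Team Gamma wins overall and in every ticket group — no reversal.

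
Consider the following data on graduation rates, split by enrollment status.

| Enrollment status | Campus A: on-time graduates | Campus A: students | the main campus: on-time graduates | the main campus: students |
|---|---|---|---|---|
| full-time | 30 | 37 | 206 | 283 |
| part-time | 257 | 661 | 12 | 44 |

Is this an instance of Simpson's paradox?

Yes

Full-time: Campus A 30/37 = 81.1%, the main campus 206/283 = 72.8% → Campus A
Part-time: Campus A 257/661 = 38.9%, the main campus 12/44 = 27.3% → Campus A
Overall: Campus A 287/698 = 41.1%, the main campus 218/327 = 66.7% → the main campus
Campus A wins each enrollment group but the main campus wins overall — the comparison reverses. Campus A's students skew toward part-time, which has a lower base rate.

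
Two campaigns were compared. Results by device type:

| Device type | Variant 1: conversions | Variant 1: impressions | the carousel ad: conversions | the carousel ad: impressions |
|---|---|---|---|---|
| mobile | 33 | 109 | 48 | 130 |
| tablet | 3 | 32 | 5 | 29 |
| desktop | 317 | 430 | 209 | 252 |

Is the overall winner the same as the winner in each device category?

Mobile: Variant 1 33/109 = 30.3%, the carousel ad 48/130 = 36.9% → the carousel ad
Tablet: Variant 1 3/32 = 9.4%, the carousel ad 5/29 = 17.2% → the carousel ad
Desktop: Variant 1 317/430 = 73.7%, the carousel ad 209/252 = 82.9% → the carousel ad
Overall: Variant 1 353/571 = 61.8%, the carousel ad 262/411 = 63.7% → the carousel ad
The carousel ad wins overall and in every device group — no reversal.

Yes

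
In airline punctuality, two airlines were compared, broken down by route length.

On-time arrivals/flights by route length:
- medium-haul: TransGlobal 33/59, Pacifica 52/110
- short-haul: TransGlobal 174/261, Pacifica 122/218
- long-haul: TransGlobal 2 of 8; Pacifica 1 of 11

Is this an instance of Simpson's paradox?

Medium-haul: TransGlobal 33/59 = 55.9%, Pacifica 52/110 = 47.3% → TransGlobal
Short-haul: TransGlobal 174/261 = 66.7%, Pacifica 122/218 = 56.0% → TransGlobal
Long-haul: TransGlobal 2/8 = 25.0%, Pacifica 1/11 = 9.1% → TransGlobal
Overall: TransGlobal 209/328 = 63.7%, Pacifica 175/339 = 51.6% → TransGlobal
TransGlobal wins overall and in every route group — no reversal.

No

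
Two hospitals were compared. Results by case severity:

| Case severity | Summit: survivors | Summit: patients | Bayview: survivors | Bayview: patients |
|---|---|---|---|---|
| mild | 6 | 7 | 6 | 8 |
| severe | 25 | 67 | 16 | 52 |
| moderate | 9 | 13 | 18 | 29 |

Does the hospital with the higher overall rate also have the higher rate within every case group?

Yes

Mild: Summit 6/7 = 85.7%, Bayview 6/8 = 75.0% → Summit
Severe: Summit 25/67 = 37.3%, Bayview 16/52 = 30.8% → Summit
Moderate: Summit 9/13 = 69.2%, Bayview 18/29 = 62.1% → Summit
Overall: Summit 40/87 = 46.0%, Bayview 40/89 = 44.9% → Summit
Summit wins overall and in every case group — no reversal.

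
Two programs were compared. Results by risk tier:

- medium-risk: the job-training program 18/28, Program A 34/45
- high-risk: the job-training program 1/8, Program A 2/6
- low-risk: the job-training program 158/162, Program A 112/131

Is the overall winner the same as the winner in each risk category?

No

Medium-risk: the job-training program 18/28 = 64.3%, Program A 34/45 = 75.6% → Program A
High-risk: the job-training program 1/8 = 12.5%, Program A 2/6 = 33.3% → Program A
Low-risk: the job-training program 158/162 = 97.5%, Program A 112/131 = 85.5% → the job-training program
Overall: the job-training program 177/198 = 89.4%, Program A 148/182 = 81.3% → the job-training program
Neither sweeps: the job-training program wins 1 of 3 groups, Program A wins 2. The job-training program wins overall but not every group — no Simpson reversal.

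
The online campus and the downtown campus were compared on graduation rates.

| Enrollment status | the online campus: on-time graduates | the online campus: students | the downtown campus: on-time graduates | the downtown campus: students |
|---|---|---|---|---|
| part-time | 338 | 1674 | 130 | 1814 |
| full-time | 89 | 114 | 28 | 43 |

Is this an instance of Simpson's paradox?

No

Part-time: the online campus 338/1674 = 20.2%, the downtown campus 130/1814 = 7.2% → the online campus
Full-time: the online campus 89/114 = 78.1%, the downtown campus 28/43 = 65.1% → the online campus
Overall: the online campus 427/1788 = 23.9%, the downtown campus 158/1857 = 8.5% → the online campus
The online campus wins overall and in every enrollment group — no reversal.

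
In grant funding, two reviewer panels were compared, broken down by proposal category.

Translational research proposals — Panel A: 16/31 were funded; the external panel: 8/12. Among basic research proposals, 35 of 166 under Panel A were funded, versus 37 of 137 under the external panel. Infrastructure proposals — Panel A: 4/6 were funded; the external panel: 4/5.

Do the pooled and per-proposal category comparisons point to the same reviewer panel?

Translational research: Panel A 16/31 = 51.6%, the external panel 8/12 = 66.7% → the external panel
Basic research: Panel A 35/166 = 21.1%, the external panel 37/137 = 27.0% → the external panel
Infrastructure: Panel A 4/6 = 66.7%, the external panel 4/5 = 80.0% → the external panel
Overall: Panel A 55/203 = 27.1%, the external panel 49/154 = 31.8% → the external panel
The external panel wins overall and in every proposal group — no reversal.

Yes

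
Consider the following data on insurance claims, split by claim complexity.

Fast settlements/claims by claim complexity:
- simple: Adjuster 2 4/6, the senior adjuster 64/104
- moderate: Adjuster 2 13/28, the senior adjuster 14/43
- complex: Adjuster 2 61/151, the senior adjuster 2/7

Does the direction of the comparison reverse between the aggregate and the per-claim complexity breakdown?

Yes

Simple: Adjuster 2 4/6 = 66.7%, the senior adjuster 64/104 = 61.5% → Adjuster 2
Moderate: Adjuster 2 13/28 = 46.4%, the senior adjuster 14/43 = 32.6% → Adjuster 2
Complex: Adjuster 2 61/151 = 40.4%, the senior adjuster 2/7 = 28.6% → Adjuster 2
Overall: Adjuster 2 78/185 = 42.2%, the senior adjuster 80/154 = 51.9% → the senior adjuster
Adjuster 2 wins each claim group but the senior adjuster wins overall — the comparison reverses. Adjuster 2's claims skew toward complex, which has a lower base rate.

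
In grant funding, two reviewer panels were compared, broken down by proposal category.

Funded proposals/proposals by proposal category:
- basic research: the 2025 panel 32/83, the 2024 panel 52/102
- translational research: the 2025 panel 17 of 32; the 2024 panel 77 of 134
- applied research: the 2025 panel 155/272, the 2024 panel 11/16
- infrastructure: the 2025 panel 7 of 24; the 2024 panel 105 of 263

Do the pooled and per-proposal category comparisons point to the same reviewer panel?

No

Basic research: the 2025 panel 32/83 = 38.6%, the 2024 panel 52/102 = 51.0% → the 2024 panel
Translational research: the 2025 panel 17/32 = 53.1%, the 2024 panel 77/134 = 57.5% → the 2024 panel
Applied research: the 2025 panel 155/272 = 57.0%, the 2024 panel 11/16 = 68.8% → the 2024 panel
Infrastructure: the 2025 panel 7/24 = 29.2%, the 2024 panel 105/263 = 39.9% → the 2024 panel
Overall: the 2025 panel 211/411 = 51.3%, the 2024 panel 245/515 = 47.6% → the 2025 panel
The 2024 panel wins each proposal group but the 2025 panel wins overall — the comparison reverses. The 2024 panel's proposals skew toward infrastructure, which has a lower base rate.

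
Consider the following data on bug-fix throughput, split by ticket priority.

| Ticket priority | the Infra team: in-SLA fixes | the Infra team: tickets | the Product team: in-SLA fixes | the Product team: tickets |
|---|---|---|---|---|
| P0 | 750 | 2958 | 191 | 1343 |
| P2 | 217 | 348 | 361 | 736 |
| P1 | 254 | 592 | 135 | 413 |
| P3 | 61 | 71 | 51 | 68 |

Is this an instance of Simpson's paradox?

P0: the Infra team 750/2958 = 25.4%, the Product team 191/1343 = 14.2% → the Infra team
P2: the Infra team 217/348 = 62.4%, the Product team 361/736 = 49.0% → the Infra team
P1: the Infra team 254/592 = 42.9%, the Product team 135/413 = 32.7% → the Infra team
P3: the Infra team 61/71 = 85.9%, the Product team 51/68 = 75.0% → the Infra team
Overall: the Infra team 1282/3969 = 32.3%, the Product team 738/2560 = 28.8% → the Infra team
The Infra team wins overall and in every ticket group — no reversal.

No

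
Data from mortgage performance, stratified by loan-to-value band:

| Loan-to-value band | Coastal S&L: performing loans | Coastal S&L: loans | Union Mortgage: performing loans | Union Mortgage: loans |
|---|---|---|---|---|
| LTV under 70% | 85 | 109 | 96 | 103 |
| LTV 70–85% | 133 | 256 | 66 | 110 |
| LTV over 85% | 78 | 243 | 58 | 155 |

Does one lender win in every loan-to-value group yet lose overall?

No

LTV under 70%: Coastal S&L 85/109 = 78.0%, Union Mortgage 96/103 = 93.2% → Union Mortgage
LTV 70–85%: Coastal S&L 133/256 = 52.0%, Union Mortgage 66/110 = 60.0% → Union Mortgage
LTV over 85%: Coastal S&L 78/243 = 32.1%, Union Mortgage 58/155 = 37.4% → Union Mortgage
Overall: Coastal S&L 296/608 = 48.7%, Union Mortgage 220/368 = 59.8% → Union Mortgage
Union Mortgage wins overall and in every loan-to-value group — no reversal.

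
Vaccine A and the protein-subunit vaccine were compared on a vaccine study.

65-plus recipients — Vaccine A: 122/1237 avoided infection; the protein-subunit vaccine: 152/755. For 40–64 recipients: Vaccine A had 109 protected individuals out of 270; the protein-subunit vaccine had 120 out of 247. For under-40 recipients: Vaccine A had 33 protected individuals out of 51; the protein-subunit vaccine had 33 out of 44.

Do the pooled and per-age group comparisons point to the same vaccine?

Yes

65-plus: Vaccine A 122/1237 = 9.9%, the protein-subunit vaccine 152/755 = 20.1% → the protein-subunit vaccine
40–64: Vaccine A 109/270 = 40.4%, the protein-subunit vaccine 120/247 = 48.6% → the protein-subunit vaccine
Under-40: Vaccine A 33/51 = 64.7%, the protein-subunit vaccine 33/44 = 75.0% → the protein-subunit vaccine
Overall: Vaccine A 264/1558 = 16.9%, the protein-subunit vaccine 305/1046 = 29.2% → the protein-subunit vaccine
The protein-subunit vaccine wins overall and in every age group — no reversal.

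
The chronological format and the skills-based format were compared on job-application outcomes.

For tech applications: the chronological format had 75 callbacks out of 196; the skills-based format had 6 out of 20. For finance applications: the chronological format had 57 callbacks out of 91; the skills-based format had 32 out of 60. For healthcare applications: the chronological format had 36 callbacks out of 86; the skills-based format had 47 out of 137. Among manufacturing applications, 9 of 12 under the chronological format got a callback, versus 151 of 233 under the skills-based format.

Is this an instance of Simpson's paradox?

Yes

Tech: the chronological format 75/196 = 38.3%, the skills-based format 6/20 = 30.0% → the chronological format
Finance: the chronological format 57/91 = 62.6%, the skills-based format 32/60 = 53.3% → the chronological format
Healthcare: the chronological format 36/86 = 41.9%, the skills-based format 47/137 = 34.3% → the chronological format
Manufacturing: the chronological format 9/12 = 75.0%, the skills-based format 151/233 = 64.8% → the chronological format
Overall: the chronological format 177/385 = 46.0%, the skills-based format 236/450 = 52.4% → the skills-based format
The chronological format wins each industry group but the skills-based format wins overall — the comparison reverses. The chronological format's applications skew toward tech, which has a lower base rate.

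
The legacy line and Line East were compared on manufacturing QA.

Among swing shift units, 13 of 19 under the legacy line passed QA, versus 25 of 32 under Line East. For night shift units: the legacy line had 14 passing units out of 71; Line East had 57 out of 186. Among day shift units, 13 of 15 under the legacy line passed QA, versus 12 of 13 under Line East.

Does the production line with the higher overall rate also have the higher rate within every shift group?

Yes

Swing shift: the legacy line 13/19 = 68.4%, Line East 25/32 = 78.1% → Line East
Night shift: the legacy line 14/71 = 19.7%, Line East 57/186 = 30.6% → Line East
Day shift: the legacy line 13/15 = 86.7%, Line East 12/13 = 92.3% → Line East
Overall: the legacy line 40/105 = 38.1%, Line East 94/231 = 40.7% → Line East
Line East wins overall and in every shift group — no reversal.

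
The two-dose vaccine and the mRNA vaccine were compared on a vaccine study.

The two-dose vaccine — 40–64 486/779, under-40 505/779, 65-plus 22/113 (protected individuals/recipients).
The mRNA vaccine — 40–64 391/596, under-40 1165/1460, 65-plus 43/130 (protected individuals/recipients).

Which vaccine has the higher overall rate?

40–64: the two-dose vaccine 486/779 = 62.4%, the mRNA vaccine 391/596 = 65.6% → the mRNA vaccine
Under-40: the two-dose vaccine 505/779 = 64.8%, the mRNA vaccine 1165/1460 = 79.8% → the mRNA vaccine
65-plus: the two-dose vaccine 22/113 = 19.5%, the mRNA vaccine 43/130 = 33.1% → the mRNA vaccine
Overall: the two-dose vaccine 1013/1671 = 60.6%, the mRNA vaccine 1599/2186 = 73.1% → the mRNA vaccine

the mRNA vaccine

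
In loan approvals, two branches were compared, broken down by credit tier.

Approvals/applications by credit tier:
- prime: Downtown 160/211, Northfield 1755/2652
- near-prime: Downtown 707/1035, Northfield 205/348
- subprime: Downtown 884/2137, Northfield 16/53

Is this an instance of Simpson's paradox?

Yes

Prime: Downtown 160/211 = 75.8%, Northfield 1755/2652 = 66.2% → Downtown
Near-prime: Downtown 707/1035 = 68.3%, Northfield 205/348 = 58.9% → Downtown
Subprime: Downtown 884/2137 = 41.4%, Northfield 16/53 = 30.2% → Downtown
Overall: Downtown 1751/3383 = 51.8%, Northfield 1976/3053 = 64.7% → Northfield
Downtown wins each credit group but Northfield wins overall — the comparison reverses. Downtown's applications skew toward subprime, which has a lower base rate.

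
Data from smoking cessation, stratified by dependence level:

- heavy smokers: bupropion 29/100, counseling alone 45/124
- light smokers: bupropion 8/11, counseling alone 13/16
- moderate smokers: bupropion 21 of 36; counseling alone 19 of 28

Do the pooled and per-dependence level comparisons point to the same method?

Yes

Heavy smokers: bupropion 29/100 = 29.0%, counseling alone 45/124 = 36.3% → counseling alone
Light smokers: bupropion 8/11 = 72.7%, counseling alone 13/16 = 81.2% → counseling alone
Moderate smokers: bupropion 21/36 = 58.3%, counseling alone 19/28 = 67.9% → counseling alone
Overall: bupropion 58/147 = 39.5%, counseling alone 77/168 = 45.8% → counseling alone
Counseling alone wins overall and in every dependence group — no reversal.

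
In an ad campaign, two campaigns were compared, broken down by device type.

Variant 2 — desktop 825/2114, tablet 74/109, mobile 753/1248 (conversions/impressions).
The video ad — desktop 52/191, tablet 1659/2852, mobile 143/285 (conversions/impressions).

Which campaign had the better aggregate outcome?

the video ad

Desktop: Variant 2 825/2114 = 39.0%, the video ad 52/191 = 27.2% → Variant 2
Tablet: Variant 2 74/109 = 67.9%, the video ad 1659/2852 = 58.2% → Variant 2
Mobile: Variant 2 753/1248 = 60.3%, the video ad 143/285 = 50.2% → Variant 2
Overall: Variant 2 1652/3471 = 47.6%, the video ad 1854/3328 = 55.7% → the video ad
(Variant 2 wins every device group but the video ad wins overall — Variant 2's impressions skew toward the low-rate desktop group.)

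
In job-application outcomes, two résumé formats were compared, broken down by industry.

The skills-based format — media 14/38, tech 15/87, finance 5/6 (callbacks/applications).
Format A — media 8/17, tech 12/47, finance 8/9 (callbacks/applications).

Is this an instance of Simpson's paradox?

No

Media: the skills-based format 14/38 = 36.8%, Format A 8/17 = 47.1% → Format A
Tech: the skills-based format 15/87 = 17.2%, Format A 12/47 = 25.5% → Format A
Finance: the skills-based format 5/6 = 83.3%, Format A 8/9 = 88.9% → Format A
Overall: the skills-based format 34/131 = 26.0%, Format A 28/73 = 38.4% → Format A
Format A wins overall and in every industry group — no reversal.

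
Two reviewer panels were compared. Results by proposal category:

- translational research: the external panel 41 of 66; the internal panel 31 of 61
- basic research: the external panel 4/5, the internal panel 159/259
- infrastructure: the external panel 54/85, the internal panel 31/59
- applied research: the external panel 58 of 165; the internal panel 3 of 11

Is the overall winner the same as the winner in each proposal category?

No

Translational research: the external panel 41/66 = 62.1%, the internal panel 31/61 = 50.8% → the external panel
Basic research: the external panel 4/5 = 80.0%, the internal panel 159/259 = 61.4% → the external panel
Infrastructure: the external panel 54/85 = 63.5%, the internal panel 31/59 = 52.5% → the external panel
Applied research: the external panel 58/165 = 35.2%, the internal panel 3/11 = 27.3% → the external panel
Overall: the external panel 157/321 = 48.9%, the internal panel 224/390 = 57.4% → the internal panel
The external panel wins each proposal group but the internal panel wins overall — the comparison reverses. The external panel's proposals skew toward applied research, which has a lower base rate.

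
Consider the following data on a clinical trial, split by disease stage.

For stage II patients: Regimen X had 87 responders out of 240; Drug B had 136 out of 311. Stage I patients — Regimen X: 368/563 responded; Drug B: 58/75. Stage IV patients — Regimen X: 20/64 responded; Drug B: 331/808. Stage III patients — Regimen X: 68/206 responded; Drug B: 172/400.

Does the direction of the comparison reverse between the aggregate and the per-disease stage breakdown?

Yes

Stage II: Regimen X 87/240 = 36.2%, Drug B 136/311 = 43.7% → Drug B
Stage I: Regimen X 368/563 = 65.4%, Drug B 58/75 = 77.3% → Drug B
Stage IV: Regimen X 20/64 = 31.2%, Drug B 331/808 = 41.0% → Drug B
Stage III: Regimen X 68/206 = 33.0%, Drug B 172/400 = 43.0% → Drug B
Overall: Regimen X 543/1073 = 50.6%, Drug B 697/1594 = 43.7% → Regimen X
Drug B wins each disease group but Regimen X wins overall — the comparison reverses. Drug B's patients skew toward stage IV, which has a lower base rate.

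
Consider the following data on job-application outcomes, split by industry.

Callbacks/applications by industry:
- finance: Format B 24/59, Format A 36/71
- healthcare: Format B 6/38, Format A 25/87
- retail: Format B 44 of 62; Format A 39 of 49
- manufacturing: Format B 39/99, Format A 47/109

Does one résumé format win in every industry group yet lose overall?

Finance: Format B 24/59 = 40.7%, Format A 36/71 = 50.7% → Format A
Healthcare: Format B 6/38 = 15.8%, Format A 25/87 = 28.7% → Format A
Retail: Format B 44/62 = 71.0%, Format A 39/49 = 79.6% → Format A
Manufacturing: Format B 39/99 = 39.4%, Format A 47/109 = 43.1% → Format A
Overall: Format B 113/258 = 43.8%, Format A 147/316 = 46.5% → Format A
Format A wins overall and in every industry group — no reversal.

No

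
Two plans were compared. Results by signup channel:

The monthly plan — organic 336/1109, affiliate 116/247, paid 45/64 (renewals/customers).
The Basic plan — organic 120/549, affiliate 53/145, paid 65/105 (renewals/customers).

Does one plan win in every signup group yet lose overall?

Organic: the monthly plan 336/1109 = 30.3%, the Basic plan 120/549 = 21.9% → the monthly plan
Affiliate: the monthly plan 116/247 = 47.0%, the Basic plan 53/145 = 36.6% → the monthly plan
Paid: the monthly plan 45/64 = 70.3%, the Basic plan 65/105 = 61.9% → the monthly plan
Overall: the monthly plan 497/1420 = 35.0%, the Basic plan 238/799 = 29.8% → the monthly plan
The monthly plan wins overall and in every signup group — no reversal.

No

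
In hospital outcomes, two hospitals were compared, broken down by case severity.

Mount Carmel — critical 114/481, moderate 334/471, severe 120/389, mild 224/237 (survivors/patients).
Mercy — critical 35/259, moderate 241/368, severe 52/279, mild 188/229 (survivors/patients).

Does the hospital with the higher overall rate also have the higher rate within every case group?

Critical: Mount Carmel 114/481 = 23.7%, Mercy 35/259 = 13.5% → Mount Carmel
Moderate: Mount Carmel 334/471 = 70.9%, Mercy 241/368 = 65.5% → Mount Carmel
Severe: Mount Carmel 120/389 = 30.8%, Mercy 52/279 = 18.6% → Mount Carmel
Mild: Mount Carmel 224/237 = 94.5%, Mercy 188/229 = 82.1% → Mount Carmel
Overall: Mount Carmel 792/1578 = 50.2%, Mercy 516/1135 = 45.5% → Mount Carmel
Mount Carmel wins overall and in every case group — no reversal.

Yes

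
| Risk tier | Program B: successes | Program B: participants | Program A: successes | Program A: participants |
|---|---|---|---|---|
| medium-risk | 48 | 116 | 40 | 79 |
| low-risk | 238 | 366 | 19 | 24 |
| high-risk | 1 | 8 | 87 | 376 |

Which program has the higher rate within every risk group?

Medium-risk: Program B 48/116 = 41.4%, Program A 40/79 = 50.6% → Program A
Low-risk: Program B 238/366 = 65.0%, Program A 19/24 = 79.2% → Program A
High-risk: Program B 1/8 = 12.5%, Program A 87/376 = 23.1% → Program A
Program A has the higher rate in all 3 groups.

Program A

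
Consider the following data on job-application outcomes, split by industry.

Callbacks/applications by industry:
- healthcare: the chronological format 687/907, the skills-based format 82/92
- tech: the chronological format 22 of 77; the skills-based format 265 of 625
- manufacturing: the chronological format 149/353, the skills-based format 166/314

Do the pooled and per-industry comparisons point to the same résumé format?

Healthcare: the chronological format 687/907 = 75.7%, the skills-based format 82/92 = 89.1% → the skills-based format
Tech: the chronological format 22/77 = 28.6%, the skills-based format 265/625 = 42.4% → the skills-based format
Manufacturing: the chronological format 149/353 = 42.2%, the skills-based format 166/314 = 52.9% → the skills-based format
Overall: the chronological format 858/1337 = 64.2%, the skills-based format 513/1031 = 49.8% → the chronological format
The skills-based format wins each industry group but the chronological format wins overall — the comparison reverses. The skills-based format's applications skew toward tech, which has a lower base rate.

No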